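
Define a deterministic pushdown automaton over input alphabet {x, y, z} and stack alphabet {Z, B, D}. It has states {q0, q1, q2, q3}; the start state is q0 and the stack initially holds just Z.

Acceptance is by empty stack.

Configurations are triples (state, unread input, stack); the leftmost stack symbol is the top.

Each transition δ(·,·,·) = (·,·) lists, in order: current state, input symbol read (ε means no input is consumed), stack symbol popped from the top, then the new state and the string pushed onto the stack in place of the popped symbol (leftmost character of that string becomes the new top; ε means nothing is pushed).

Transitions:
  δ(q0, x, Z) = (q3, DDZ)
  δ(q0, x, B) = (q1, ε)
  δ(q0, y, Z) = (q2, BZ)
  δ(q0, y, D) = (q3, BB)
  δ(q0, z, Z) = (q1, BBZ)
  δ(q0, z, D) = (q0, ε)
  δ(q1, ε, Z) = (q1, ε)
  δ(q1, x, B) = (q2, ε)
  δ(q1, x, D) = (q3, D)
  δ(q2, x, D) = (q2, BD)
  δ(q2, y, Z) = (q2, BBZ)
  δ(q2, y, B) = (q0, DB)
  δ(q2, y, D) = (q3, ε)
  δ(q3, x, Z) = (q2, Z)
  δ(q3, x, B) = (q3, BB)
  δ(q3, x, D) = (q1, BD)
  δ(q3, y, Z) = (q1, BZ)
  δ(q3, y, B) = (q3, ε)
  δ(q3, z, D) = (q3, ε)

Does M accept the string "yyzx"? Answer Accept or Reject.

Accept

(q0, yyzx, Z)
  read y, top Z: go to q2, push BZ → (q2, yzx, BZ)
  read y, top B: go to q0, push DB → (q0, zx, DBZ)
  read z, top D: go to q0, push ε → (q0, x, BZ)
  read x, top B: go to q1, push ε → (q1, ε, Z)
  ε-move, top Z: go to q1, push ε → (q1, ε, ε)
All input consumed and the stack is empty.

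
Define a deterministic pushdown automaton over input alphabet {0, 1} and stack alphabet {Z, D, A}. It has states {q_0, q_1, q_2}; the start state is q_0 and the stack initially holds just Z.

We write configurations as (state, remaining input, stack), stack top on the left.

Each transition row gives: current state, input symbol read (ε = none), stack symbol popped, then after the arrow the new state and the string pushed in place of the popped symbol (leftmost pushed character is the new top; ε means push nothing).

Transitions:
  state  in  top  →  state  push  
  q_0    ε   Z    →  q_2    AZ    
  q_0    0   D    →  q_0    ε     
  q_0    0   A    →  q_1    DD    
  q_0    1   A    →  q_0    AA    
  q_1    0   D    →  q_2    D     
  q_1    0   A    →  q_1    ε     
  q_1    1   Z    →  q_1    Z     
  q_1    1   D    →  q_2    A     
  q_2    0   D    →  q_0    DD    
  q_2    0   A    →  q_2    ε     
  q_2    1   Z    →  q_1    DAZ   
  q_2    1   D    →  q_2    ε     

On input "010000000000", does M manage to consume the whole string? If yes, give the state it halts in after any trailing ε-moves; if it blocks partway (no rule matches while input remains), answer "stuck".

(q_0, 010000000000, Z) ⊢ (q_2, 010000000000, AZ) ⊢ (q_2, 10000000000, Z) ⊢ (q_1, 0000000000, DAZ) ⊢ (q_2, 000000000, DAZ) ⊢ (q_0, 00000000, DDAZ) ⊢ (q_0, 0000000, DAZ) ⊢ (q_0, 000000, AZ) ⊢ (q_1, 00000, DDZ) ⊢ (q_2, 0000, DDZ) ⊢ (q_0, 000, DDDZ) ⊢ (q_0, 00, DDZ) ⊢ (q_0, 0, DZ) ⊢ (q_0, ε, Z) ⊢ (q_2, ε, AZ)
All input consumed; M is in state q_2.

q_2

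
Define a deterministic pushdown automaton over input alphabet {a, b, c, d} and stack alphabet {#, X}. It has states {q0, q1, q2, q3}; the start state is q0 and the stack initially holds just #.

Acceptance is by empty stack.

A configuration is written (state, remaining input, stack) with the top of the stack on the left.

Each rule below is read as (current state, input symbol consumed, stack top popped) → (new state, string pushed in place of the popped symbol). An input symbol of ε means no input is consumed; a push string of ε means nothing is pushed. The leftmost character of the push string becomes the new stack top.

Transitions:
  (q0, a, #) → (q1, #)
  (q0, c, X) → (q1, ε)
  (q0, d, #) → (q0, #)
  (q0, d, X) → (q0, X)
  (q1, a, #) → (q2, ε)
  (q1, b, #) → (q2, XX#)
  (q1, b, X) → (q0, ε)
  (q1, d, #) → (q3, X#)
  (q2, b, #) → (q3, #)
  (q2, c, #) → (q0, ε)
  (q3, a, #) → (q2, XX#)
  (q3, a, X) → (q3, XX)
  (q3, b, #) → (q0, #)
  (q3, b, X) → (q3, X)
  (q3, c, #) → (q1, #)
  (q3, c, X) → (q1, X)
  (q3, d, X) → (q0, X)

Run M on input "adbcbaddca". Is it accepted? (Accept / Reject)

Accept

(q0, adbcbaddca, #) ⊢ (q1, dbcbaddca, #) ⊢ (q3, bcbaddca, X#) ⊢ (q3, cbaddca, X#) ⊢ (q1, baddca, X#) ⊢ (q0, addca, #) ⊢ (q1, ddca, #) ⊢ (q3, dca, X#) ⊢ (q0, ca, X#) ⊢ (q1, a, #) ⊢ (q2, ε, ε)
All input consumed and the stack is empty.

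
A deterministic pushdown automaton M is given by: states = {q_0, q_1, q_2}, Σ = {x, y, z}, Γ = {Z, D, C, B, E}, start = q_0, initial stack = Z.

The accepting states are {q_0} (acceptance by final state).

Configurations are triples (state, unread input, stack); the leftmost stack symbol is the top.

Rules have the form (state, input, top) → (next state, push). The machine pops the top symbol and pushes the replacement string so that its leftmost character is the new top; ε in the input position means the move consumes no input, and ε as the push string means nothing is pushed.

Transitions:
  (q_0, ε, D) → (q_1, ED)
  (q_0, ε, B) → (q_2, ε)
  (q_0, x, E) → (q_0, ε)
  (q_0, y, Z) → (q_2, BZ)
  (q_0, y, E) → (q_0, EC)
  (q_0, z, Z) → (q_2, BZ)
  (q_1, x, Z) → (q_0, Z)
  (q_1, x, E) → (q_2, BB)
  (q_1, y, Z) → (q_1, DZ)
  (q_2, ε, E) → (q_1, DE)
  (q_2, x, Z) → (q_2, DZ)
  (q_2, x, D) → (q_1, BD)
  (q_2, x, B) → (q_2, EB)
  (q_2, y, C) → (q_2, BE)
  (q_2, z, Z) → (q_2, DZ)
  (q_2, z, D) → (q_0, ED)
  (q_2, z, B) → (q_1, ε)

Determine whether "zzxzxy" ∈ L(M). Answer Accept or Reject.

Reject

(q_0, zzxzxy, Z)
  read z, top Z: go to q_2, push BZ → (q_2, zxzxy, BZ)
  read z, top B: go to q_1, push ε → (q_1, xzxy, Z)
  read x, top Z: go to q_0, push Z → (q_0, zxy, Z)
  read z, top Z: go to q_2, push BZ → (q_2, xy, BZ)
  read x, top B: go to q_2, push EB → (q_2, y, EBZ)
  ε-move, top E: go to q_1, push DE → (q_1, y, DEBZ)
No transition applies at (q_1, y, DEBZ); input not fully consumed.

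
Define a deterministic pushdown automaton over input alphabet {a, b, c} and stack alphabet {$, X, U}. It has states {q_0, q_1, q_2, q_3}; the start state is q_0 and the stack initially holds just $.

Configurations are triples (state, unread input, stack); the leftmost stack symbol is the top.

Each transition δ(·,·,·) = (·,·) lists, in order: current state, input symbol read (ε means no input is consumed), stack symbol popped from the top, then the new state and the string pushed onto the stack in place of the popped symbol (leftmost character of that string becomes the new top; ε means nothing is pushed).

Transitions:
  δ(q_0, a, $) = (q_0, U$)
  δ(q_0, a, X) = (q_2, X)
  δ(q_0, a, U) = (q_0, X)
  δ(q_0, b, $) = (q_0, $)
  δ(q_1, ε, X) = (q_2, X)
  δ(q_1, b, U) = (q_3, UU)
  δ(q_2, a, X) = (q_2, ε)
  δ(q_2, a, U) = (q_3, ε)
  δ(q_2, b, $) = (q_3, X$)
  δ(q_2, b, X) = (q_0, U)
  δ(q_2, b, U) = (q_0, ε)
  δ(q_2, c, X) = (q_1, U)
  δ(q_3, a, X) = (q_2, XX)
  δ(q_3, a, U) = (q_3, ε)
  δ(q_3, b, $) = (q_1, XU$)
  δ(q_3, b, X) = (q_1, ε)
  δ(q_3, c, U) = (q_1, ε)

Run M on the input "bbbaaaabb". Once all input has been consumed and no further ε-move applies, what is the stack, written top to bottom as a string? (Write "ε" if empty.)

$

(q_0, bbbaaaabb, $)
  read b, top $: go to q_0, push $ → (q_0, bbaaaabb, $)
  read b, top $: go to q_0, push $ → (q_0, baaaabb, $)
  read b, top $: go to q_0, push $ → (q_0, aaaabb, $)
  read a, top $: go to q_0, push U$ → (q_0, aaabb, U$)
  read a, top U: go to q_0, push X → (q_0, aabb, X$)
  read a, top X: go to q_2, push X → (q_2, abb, X$)
  read a, top X: go to q_2, push ε → (q_2, bb, $)
  read b, top $: go to q_3, push X$ → (q_3, b, X$)
  read b, top X: go to q_1, push ε → (q_1, ε, $)
All input consumed in state q_1 with stack $.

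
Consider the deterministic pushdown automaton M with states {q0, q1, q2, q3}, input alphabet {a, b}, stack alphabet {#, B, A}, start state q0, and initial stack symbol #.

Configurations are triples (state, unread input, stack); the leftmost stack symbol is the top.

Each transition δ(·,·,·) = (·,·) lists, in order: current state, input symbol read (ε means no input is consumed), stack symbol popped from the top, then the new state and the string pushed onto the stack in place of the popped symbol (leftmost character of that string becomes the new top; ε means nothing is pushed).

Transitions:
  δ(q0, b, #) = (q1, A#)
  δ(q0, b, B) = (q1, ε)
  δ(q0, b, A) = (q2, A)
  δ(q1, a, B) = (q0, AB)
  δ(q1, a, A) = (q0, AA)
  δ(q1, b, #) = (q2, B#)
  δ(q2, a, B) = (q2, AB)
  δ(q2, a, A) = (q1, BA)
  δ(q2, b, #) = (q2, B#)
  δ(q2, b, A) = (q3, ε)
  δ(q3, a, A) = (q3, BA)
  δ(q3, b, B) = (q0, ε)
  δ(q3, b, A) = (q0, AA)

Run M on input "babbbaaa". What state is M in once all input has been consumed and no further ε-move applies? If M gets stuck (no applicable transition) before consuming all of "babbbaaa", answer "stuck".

stuck

(q0, babbbaaa, #)
  read b, top #: go to q1, push A# → (q1, abbbaaa, A#)
  read a, top A: go to q0, push AA → (q0, bbbaaa, AA#)
  read b, top A: go to q2, push A → (q2, bbaaa, AA#)
  read b, top A: go to q3, push ε → (q3, baaa, A#)
  read b, top A: go to q0, push AA → (q0, aaa, AA#)
No transition for (q0, a, top A); M blocks with input aaa remaining.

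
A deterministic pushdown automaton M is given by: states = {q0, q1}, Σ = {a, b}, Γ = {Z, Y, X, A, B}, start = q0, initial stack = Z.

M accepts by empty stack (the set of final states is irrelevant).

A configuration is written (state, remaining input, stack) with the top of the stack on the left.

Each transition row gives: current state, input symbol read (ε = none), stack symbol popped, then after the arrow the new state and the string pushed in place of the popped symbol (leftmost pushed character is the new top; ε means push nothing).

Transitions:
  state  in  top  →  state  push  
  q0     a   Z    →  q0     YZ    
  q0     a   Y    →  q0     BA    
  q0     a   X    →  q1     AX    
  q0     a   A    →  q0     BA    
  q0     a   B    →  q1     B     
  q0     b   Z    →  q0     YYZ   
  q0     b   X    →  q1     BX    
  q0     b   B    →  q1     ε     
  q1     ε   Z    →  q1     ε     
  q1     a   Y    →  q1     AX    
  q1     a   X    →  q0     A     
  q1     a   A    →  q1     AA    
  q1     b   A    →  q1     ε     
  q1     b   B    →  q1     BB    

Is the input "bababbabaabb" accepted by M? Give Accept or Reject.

(q0, bababbabaabb, Z)
  read b, top Z: go to q0, push YYZ → (q0, ababbabaabb, YYZ)
  read a, top Y: go to q0, push BA → (q0, babbabaabb, BAYZ)
  read b, top B: go to q1, push ε → (q1, abbabaabb, AYZ)
  read a, top A: go to q1, push AA → (q1, bbabaabb, AAYZ)
  read b, top A: go to q1, push ε → (q1, babaabb, AYZ)
  read b, top A: go to q1, push ε → (q1, abaabb, YZ)
  read a, top Y: go to q1, push AX → (q1, baabb, AXZ)
  read b, top A: go to q1, push ε → (q1, aabb, XZ)
  read a, top X: go to q0, push A → (q0, abb, AZ)
  read a, top A: go to q0, push BA → (q0, bb, BAZ)
  read b, top B: go to q1, push ε → (q1, b, AZ)
  read b, top A: go to q1, push ε → (q1, ε, Z)
  ε-move, top Z: go to q1, push ε → (q1, ε, ε)
All input consumed and the stack is empty.

Accept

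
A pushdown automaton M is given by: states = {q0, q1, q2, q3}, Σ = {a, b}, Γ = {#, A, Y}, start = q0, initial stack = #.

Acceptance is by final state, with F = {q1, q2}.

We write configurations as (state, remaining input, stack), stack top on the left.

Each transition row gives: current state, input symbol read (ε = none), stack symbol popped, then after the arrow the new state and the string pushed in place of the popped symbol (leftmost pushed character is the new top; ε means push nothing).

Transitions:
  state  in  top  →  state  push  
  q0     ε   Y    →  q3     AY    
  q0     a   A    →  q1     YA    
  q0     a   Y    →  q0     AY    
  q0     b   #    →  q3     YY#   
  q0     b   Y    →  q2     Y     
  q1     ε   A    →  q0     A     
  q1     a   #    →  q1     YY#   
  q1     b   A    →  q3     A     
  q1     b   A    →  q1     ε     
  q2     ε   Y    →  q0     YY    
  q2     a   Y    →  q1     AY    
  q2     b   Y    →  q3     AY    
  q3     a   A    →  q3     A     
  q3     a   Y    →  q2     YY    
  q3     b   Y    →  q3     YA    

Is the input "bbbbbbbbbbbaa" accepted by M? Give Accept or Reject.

One accepting computation: (q0, bbbbbbbbbbbaa, #) ⊢ (q3, bbbbbbbbbbaa, YY#) ⊢ (q3, bbbbbbbbbaa, YAY#) ⊢ (q3, bbbbbbbbaa, YAAY#) ⊢ (q3, bbbbbbbaa, YAAAY#) ⊢ (q3, bbbbbbaa, YAAAAY#) ⊢ (q3, bbbbbaa, YAAAAAY#) ⊢ (q3, bbbbaa, YAAAAAAY#) ⊢ (q3, bbbaa, YAAAAAAAY#) ⊢ (q3, bbaa, YAAAAAAAAY#) ⊢ (q3, baa, YAAAAAAAAAY#) ⊢ (q3, aa, YAAAAAAAAAAY#) ⊢ (q2, a, YYAAAAAAAAAAY#) ⊢ (q1, ε, AYYAAAAAAAAAAY#)
All input consumed and state q1 ∈ F.

Accept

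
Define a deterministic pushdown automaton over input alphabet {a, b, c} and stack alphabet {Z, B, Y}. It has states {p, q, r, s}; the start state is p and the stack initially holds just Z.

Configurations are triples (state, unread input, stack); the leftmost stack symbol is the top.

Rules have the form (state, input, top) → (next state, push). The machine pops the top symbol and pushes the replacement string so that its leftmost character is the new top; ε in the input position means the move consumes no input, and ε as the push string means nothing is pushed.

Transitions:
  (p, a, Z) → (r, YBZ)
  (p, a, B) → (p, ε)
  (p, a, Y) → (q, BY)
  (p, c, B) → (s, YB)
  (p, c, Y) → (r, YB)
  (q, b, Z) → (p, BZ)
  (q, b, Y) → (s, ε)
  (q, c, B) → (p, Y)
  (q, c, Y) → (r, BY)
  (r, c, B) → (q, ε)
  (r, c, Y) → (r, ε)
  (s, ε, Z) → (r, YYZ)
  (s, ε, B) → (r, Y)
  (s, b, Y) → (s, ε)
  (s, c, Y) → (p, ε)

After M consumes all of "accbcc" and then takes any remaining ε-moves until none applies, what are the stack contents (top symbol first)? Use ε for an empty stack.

BZ

(p, accbcc, Z)
  read a, top Z: go to r, push YBZ → (r, ccbcc, YBZ)
  read c, top Y: go to r, push ε → (r, cbcc, BZ)
  read c, top B: go to q, push ε → (q, bcc, Z)
  read b, top Z: go to p, push BZ → (p, cc, BZ)
  read c, top B: go to s, push YB → (s, c, YBZ)
  read c, top Y: go to p, push ε → (p, ε, BZ)
All input consumed in state p with stack BZ.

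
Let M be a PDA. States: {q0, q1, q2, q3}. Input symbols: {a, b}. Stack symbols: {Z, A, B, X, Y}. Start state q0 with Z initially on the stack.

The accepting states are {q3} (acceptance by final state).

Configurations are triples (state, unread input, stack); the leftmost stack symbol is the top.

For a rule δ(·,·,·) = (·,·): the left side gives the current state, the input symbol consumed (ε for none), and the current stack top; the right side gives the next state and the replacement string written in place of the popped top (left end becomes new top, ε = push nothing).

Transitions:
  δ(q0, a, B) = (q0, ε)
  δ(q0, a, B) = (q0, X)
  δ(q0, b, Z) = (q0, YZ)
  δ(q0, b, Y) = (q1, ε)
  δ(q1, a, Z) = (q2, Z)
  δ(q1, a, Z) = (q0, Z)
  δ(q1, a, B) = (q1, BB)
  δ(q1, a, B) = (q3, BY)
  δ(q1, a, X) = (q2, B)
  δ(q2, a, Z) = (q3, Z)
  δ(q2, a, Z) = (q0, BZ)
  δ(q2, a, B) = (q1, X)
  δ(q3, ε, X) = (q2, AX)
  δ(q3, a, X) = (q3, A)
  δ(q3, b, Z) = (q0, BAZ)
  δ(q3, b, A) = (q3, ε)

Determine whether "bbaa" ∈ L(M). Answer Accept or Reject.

Accept

One accepting computation: (q0, bbaa, Z) ⊢ (q0, baa, YZ) ⊢ (q1, aa, Z) ⊢ (q2, a, Z) ⊢ (q3, ε, Z)
All input consumed and state q3 ∈ F.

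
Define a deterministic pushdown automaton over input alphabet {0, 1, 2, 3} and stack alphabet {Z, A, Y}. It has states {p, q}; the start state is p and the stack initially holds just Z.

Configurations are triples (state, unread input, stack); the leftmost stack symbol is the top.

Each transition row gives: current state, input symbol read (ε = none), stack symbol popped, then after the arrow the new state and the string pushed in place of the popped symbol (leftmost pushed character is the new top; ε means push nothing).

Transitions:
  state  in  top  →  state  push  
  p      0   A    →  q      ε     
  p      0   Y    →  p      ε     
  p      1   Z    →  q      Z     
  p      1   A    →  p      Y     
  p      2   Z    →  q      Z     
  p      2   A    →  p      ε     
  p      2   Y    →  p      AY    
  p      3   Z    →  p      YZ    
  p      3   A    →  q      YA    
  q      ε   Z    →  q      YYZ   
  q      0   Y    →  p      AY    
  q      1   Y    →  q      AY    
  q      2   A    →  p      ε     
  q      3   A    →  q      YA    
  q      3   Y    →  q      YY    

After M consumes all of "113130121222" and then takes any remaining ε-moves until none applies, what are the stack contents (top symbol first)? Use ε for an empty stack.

AYYYAYAYYZ

(p, 113130121222, Z)
  read 1, top Z: go to q, push Z → (q, 13130121222, Z)
  ε-move, top Z: go to q, push YYZ → (q, 13130121222, YYZ)
  read 1, top Y: go to q, push AY → (q, 3130121222, AYYZ)
  read 3, top A: go to q, push YA → (q, 130121222, YAYYZ)
  read 1, top Y: go to q, push AY → (q, 30121222, AYAYYZ)
  read 3, top A: go to q, push YA → (q, 0121222, YAYAYYZ)
  read 0, top Y: go to p, push AY → (p, 121222, AYAYAYYZ)
  read 1, top A: go to p, push Y → (p, 21222, YYAYAYYZ)
  read 2, top Y: go to p, push AY → (p, 1222, AYYAYAYYZ)
  read 1, top A: go to p, push Y → (p, 222, YYYAYAYYZ)
  read 2, top Y: go to p, push AY → (p, 22, AYYYAYAYYZ)
  read 2, top A: go to p, push ε → (p, 2, YYYAYAYYZ)
  read 2, top Y: go to p, push AY → (p, ε, AYYYAYAYYZ)
All input consumed in state p with stack AYYYAYAYYZ.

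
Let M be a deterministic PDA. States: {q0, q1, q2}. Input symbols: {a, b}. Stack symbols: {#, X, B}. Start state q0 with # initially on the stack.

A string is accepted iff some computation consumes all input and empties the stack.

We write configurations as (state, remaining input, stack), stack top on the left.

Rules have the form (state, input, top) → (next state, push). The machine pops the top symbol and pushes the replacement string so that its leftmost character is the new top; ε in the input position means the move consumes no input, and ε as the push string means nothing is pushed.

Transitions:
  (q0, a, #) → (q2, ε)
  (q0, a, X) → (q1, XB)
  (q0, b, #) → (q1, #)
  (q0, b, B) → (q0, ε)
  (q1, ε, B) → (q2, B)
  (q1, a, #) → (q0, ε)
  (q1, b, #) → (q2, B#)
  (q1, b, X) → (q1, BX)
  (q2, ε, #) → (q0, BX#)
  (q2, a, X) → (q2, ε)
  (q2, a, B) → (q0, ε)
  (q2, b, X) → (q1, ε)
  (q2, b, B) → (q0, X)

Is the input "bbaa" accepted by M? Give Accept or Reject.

(q0, bbaa, #)
  read b, top #: go to q1, push # → (q1, baa, #)
  read b, top #: go to q2, push B# → (q2, aa, B#)
  read a, top B: go to q0, push ε → (q0, a, #)
  read a, top #: go to q2, push ε → (q2, ε, ε)
All input consumed and the stack is empty.

Accept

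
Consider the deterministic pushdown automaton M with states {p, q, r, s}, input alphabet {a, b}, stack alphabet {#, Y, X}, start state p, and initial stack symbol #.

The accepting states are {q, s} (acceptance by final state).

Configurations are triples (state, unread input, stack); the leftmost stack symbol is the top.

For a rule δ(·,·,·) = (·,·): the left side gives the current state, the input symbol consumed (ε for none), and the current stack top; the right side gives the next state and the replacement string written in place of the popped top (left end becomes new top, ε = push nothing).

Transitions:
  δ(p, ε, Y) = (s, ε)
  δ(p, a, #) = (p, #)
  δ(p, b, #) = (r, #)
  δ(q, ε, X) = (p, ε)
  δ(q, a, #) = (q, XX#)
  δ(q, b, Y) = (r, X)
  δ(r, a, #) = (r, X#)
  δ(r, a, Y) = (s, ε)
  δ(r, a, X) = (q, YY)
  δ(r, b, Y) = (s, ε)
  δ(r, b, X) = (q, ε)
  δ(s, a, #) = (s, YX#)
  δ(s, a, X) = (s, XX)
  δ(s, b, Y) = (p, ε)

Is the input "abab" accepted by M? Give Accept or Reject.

(p, abab, #)
  read a, top #: go to p, push # → (p, bab, #)
  read b, top #: go to r, push # → (r, ab, #)
  read a, top #: go to r, push X# → (r, b, X#)
  read b, top X: go to q, push ε → (q, ε, #)
All input consumed; state q ∈ F.

Accept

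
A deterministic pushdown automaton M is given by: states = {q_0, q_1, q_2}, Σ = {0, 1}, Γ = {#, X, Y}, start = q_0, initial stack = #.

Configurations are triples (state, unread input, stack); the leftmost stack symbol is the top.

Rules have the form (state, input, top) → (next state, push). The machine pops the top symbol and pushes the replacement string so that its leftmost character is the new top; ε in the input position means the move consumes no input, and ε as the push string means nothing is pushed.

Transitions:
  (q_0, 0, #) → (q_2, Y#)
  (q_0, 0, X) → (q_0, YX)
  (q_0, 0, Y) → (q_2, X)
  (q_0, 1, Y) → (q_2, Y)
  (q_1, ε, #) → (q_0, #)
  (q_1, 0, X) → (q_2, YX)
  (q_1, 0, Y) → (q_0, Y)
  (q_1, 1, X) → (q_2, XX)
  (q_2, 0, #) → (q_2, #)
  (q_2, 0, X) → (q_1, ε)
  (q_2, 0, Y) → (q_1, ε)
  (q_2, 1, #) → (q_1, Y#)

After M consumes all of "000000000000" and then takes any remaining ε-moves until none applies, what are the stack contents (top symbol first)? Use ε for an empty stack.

#

(q_0, 000000000000, #) ⊢ (q_2, 00000000000, Y#) ⊢ (q_1, 0000000000, #) ⊢ (q_0, 0000000000, #) ⊢ (q_2, 000000000, Y#) ⊢ (q_1, 00000000, #) ⊢ (q_0, 00000000, #) ⊢ (q_2, 0000000, Y#) ⊢ (q_1, 000000, #) ⊢ (q_0, 000000, #) ⊢ (q_2, 00000, Y#) ⊢ (q_1, 0000, #) ⊢ (q_0, 0000, #) ⊢ (q_2, 000, Y#) ⊢ (q_1, 00, #) ⊢ (q_0, 00, #) ⊢ (q_2, 0, Y#) ⊢ (q_1, ε, #) ⊢ (q_0, ε, #)
All input consumed in state q_0 with stack #.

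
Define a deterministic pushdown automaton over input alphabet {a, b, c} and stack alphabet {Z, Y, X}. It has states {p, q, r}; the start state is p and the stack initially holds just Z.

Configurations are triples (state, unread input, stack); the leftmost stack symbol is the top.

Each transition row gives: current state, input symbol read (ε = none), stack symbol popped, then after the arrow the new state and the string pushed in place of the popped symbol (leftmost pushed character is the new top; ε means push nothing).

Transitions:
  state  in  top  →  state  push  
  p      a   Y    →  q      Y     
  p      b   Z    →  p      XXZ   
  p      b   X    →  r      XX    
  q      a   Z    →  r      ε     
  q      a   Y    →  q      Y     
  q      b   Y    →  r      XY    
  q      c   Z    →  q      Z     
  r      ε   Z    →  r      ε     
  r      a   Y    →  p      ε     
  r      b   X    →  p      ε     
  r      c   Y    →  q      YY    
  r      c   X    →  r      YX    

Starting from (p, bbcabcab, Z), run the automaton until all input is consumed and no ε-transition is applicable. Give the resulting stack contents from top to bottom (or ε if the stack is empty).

(p, bbcabcab, Z)
  read b, top Z: go to p, push XXZ → (p, bcabcab, XXZ)
  read b, top X: go to r, push XX → (r, cabcab, XXXZ)
  read c, top X: go to r, push YX → (r, abcab, YXXXZ)
  read a, top Y: go to p, push ε → (p, bcab, XXXZ)
  read b, top X: go to r, push XX → (r, cab, XXXXZ)
  read c, top X: go to r, push YX → (r, ab, YXXXXZ)
  read a, top Y: go to p, push ε → (p, b, XXXXZ)
  read b, top X: go to r, push XX → (r, ε, XXXXXZ)
All input consumed in state r with stack XXXXXZ.

XXXXXZ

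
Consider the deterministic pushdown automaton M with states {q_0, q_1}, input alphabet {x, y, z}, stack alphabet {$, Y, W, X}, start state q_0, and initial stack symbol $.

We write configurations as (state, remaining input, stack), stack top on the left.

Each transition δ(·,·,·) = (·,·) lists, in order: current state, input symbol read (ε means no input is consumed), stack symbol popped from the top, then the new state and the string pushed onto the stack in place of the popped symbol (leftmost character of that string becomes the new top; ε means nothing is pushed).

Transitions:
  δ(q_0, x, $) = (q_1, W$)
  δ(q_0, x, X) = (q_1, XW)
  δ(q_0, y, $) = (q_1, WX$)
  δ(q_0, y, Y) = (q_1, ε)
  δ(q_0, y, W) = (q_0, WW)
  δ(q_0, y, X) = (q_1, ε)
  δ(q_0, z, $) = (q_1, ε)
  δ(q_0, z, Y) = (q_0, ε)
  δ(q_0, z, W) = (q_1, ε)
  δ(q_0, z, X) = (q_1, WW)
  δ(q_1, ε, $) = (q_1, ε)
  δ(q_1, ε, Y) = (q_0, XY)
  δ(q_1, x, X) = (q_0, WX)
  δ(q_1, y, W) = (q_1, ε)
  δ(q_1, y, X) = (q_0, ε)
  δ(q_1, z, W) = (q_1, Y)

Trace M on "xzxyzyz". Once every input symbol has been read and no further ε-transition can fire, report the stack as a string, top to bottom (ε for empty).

WWY$

(q_0, xzxyzyz, $) ⊢ (q_1, zxyzyz, W$) ⊢ (q_1, xyzyz, Y$) ⊢ (q_0, xyzyz, XY$) ⊢ (q_1, yzyz, XWY$) ⊢ (q_0, zyz, WY$) ⊢ (q_1, yz, Y$) ⊢ (q_0, yz, XY$) ⊢ (q_1, z, Y$) ⊢ (q_0, z, XY$) ⊢ (q_1, ε, WWY$)
All input consumed in state q_1 with stack WWY$.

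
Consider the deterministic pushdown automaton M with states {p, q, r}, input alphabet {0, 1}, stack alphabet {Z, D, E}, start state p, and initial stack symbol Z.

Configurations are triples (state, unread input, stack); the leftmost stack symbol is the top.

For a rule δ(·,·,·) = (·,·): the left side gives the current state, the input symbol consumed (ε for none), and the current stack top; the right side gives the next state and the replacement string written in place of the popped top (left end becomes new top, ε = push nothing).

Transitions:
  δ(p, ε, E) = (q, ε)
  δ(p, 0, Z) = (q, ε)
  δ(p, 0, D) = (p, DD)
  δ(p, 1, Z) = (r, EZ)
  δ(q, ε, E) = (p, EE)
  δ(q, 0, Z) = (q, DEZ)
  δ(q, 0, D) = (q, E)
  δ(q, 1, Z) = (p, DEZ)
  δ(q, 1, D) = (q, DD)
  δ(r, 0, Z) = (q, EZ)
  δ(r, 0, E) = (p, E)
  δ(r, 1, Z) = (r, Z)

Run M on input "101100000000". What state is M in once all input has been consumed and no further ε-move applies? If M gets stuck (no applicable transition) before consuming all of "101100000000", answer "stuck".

stuck

(p, 101100000000, Z)
  read 1, top Z: go to r, push EZ → (r, 01100000000, EZ)
  read 0, top E: go to p, push E → (p, 1100000000, EZ)
  ε-move, top E: go to q, push ε → (q, 1100000000, Z)
  read 1, top Z: go to p, push DEZ → (p, 100000000, DEZ)
No transition for (p, 1, top D); M blocks with input 100000000 remaining.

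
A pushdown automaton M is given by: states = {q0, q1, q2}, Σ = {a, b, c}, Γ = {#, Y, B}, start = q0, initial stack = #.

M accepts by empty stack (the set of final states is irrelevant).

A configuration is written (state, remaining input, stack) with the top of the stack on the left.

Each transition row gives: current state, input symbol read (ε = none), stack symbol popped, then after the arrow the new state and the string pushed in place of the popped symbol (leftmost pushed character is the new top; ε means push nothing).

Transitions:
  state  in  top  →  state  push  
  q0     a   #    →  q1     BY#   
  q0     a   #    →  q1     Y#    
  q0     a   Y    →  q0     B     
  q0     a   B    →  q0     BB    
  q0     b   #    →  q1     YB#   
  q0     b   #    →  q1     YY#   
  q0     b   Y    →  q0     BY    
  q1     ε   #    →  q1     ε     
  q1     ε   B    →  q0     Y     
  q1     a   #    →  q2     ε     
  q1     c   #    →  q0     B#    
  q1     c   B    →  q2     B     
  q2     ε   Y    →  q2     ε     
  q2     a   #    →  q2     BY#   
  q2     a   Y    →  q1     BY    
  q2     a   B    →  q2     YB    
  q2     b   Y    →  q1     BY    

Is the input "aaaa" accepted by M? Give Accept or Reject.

No computation consumes all input and empties the stack.

Reject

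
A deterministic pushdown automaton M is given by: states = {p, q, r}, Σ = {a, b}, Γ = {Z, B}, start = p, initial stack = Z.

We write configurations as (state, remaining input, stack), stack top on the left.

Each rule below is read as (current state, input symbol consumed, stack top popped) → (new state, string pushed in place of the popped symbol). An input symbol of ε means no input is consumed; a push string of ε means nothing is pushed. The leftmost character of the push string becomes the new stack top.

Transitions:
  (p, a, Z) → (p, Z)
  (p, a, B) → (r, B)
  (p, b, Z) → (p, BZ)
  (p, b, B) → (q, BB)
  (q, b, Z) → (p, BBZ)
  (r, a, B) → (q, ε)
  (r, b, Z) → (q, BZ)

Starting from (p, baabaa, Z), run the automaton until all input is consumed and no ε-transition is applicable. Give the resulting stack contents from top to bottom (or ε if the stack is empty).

(p, baabaa, Z) ⊢ (p, aabaa, BZ) ⊢ (r, abaa, BZ) ⊢ (q, baa, Z) ⊢ (p, aa, BBZ) ⊢ (r, a, BBZ) ⊢ (q, ε, BZ)
All input consumed in state q with stack BZ.

BZ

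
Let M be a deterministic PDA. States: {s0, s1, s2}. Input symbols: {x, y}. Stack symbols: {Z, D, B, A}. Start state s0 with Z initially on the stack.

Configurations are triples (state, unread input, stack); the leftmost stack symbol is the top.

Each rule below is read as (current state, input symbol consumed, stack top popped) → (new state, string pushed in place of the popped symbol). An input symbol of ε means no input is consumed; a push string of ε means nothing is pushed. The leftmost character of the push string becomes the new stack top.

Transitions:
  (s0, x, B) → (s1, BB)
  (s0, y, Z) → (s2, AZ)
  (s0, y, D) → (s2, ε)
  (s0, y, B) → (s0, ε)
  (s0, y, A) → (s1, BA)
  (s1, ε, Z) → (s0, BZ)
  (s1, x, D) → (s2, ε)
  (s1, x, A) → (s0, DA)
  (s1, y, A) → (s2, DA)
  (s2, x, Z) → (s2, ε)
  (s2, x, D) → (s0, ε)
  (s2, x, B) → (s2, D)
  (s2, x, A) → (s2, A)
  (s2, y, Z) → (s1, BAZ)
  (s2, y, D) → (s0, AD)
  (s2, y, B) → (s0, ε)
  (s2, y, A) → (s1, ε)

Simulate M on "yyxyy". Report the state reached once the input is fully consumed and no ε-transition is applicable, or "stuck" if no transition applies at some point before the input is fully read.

(s0, yyxyy, Z) ⊢ (s2, yxyy, AZ) ⊢ (s1, xyy, Z) ⊢ (s0, xyy, BZ) ⊢ (s1, yy, BBZ)
No transition for (s1, y, top B); M blocks with input yy remaining.

stuck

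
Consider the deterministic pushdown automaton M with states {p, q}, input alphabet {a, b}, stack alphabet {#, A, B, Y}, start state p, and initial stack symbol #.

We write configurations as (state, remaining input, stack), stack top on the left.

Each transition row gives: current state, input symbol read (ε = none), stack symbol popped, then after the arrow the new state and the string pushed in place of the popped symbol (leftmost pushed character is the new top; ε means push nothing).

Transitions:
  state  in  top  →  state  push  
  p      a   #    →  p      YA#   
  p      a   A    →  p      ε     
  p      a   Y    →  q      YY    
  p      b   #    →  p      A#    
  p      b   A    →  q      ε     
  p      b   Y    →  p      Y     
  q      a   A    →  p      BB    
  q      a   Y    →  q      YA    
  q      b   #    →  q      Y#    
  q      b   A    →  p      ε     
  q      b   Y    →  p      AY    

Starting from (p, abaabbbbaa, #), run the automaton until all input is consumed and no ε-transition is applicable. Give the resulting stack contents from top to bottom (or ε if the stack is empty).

YAAAYA#

(p, abaabbbbaa, #) ⊢ (p, baabbbbaa, YA#) ⊢ (p, aabbbbaa, YA#) ⊢ (q, abbbbaa, YYA#) ⊢ (q, bbbbaa, YAYA#) ⊢ (p, bbbaa, AYAYA#) ⊢ (q, bbaa, YAYA#) ⊢ (p, baa, AYAYA#) ⊢ (q, aa, YAYA#) ⊢ (q, a, YAAYA#) ⊢ (q, ε, YAAAYA#)
All input consumed in state q with stack YAAAYA#.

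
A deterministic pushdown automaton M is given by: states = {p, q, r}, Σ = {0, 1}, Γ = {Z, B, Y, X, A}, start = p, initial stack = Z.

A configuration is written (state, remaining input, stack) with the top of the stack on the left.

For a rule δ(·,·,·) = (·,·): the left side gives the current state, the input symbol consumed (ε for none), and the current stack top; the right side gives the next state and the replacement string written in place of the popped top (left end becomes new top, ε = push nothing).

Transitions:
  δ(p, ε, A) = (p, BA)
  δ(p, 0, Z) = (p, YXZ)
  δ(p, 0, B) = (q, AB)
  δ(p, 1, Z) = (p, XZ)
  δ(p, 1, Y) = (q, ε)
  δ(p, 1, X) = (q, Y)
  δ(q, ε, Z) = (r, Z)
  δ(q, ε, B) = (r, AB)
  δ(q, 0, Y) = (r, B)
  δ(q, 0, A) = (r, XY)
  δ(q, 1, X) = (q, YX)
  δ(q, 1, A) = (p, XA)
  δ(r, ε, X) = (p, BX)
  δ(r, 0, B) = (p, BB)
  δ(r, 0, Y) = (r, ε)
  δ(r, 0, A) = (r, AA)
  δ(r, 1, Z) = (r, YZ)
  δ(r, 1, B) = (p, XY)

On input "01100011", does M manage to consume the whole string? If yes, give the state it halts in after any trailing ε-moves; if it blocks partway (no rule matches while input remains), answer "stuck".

(p, 01100011, Z)
  read 0, top Z: go to p, push YXZ → (p, 1100011, YXZ)
  read 1, top Y: go to q, push ε → (q, 100011, XZ)
  read 1, top X: go to q, push YX → (q, 00011, YXZ)
  read 0, top Y: go to r, push B → (r, 0011, BXZ)
  read 0, top B: go to p, push BB → (p, 011, BBXZ)
  read 0, top B: go to q, push AB → (q, 11, ABBXZ)
  read 1, top A: go to p, push XA → (p, 1, XABBXZ)
  read 1, top X: go to q, push Y → (q, ε, YABBXZ)
All input consumed; M is in state q.

q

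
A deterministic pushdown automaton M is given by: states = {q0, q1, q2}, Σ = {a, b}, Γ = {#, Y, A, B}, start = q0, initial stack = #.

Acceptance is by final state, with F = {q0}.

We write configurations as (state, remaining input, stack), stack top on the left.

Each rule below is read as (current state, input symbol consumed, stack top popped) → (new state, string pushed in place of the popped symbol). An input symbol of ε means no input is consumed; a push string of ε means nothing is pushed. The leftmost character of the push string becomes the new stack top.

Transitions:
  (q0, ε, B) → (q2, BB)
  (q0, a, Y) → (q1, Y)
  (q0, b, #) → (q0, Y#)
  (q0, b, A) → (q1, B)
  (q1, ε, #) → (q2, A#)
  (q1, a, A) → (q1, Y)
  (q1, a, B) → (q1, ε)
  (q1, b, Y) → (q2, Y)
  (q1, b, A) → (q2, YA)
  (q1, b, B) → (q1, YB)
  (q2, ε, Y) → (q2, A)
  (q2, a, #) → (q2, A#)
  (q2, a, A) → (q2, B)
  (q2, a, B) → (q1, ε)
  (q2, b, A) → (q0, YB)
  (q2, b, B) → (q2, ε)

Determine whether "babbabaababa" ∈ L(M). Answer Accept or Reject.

(q0, babbabaababa, #)
  read b, top #: go to q0, push Y# → (q0, abbabaababa, Y#)
  read a, top Y: go to q1, push Y → (q1, bbabaababa, Y#)
  read b, top Y: go to q2, push Y → (q2, babaababa, Y#)
  ε-move, top Y: go to q2, push A → (q2, babaababa, A#)
  read b, top A: go to q0, push YB → (q0, abaababa, YB#)
  read a, top Y: go to q1, push Y → (q1, baababa, YB#)
  read b, top Y: go to q2, push Y → (q2, aababa, YB#)
  ε-move, top Y: go to q2, push A → (q2, aababa, AB#)
  read a, top A: go to q2, push B → (q2, ababa, BB#)
  read a, top B: go to q1, push ε → (q1, baba, B#)
  read b, top B: go to q1, push YB → (q1, aba, YB#)
No transition applies at (q1, aba, YB#); input not fully consumed.

Reject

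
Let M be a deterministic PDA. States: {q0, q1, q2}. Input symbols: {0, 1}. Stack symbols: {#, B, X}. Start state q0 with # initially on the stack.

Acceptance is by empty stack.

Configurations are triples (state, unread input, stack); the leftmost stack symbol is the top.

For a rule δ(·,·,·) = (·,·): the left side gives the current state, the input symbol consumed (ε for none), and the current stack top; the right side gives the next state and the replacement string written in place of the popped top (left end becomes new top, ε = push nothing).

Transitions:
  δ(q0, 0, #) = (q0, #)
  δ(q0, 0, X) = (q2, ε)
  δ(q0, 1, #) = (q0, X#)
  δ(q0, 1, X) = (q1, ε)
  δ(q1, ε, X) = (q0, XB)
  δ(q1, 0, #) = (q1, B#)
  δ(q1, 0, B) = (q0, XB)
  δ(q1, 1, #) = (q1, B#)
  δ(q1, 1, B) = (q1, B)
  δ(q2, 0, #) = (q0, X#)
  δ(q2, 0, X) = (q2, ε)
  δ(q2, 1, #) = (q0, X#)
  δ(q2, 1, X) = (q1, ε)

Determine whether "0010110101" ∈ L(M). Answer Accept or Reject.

Reject

(q0, 0010110101, #)
  read 0, top #: go to q0, push # → (q0, 010110101, #)
  read 0, top #: go to q0, push # → (q0, 10110101, #)
  read 1, top #: go to q0, push X# → (q0, 0110101, X#)
  read 0, top X: go to q2, push ε → (q2, 110101, #)
  read 1, top #: go to q0, push X# → (q0, 10101, X#)
  read 1, top X: go to q1, push ε → (q1, 0101, #)
  read 0, top #: go to q1, push B# → (q1, 101, B#)
  read 1, top B: go to q1, push B → (q1, 01, B#)
  read 0, top B: go to q0, push XB → (q0, 1, XB#)
  read 1, top X: go to q1, push ε → (q1, ε, B#)
All input consumed; stack is B#, not empty, and no further ε-move applies.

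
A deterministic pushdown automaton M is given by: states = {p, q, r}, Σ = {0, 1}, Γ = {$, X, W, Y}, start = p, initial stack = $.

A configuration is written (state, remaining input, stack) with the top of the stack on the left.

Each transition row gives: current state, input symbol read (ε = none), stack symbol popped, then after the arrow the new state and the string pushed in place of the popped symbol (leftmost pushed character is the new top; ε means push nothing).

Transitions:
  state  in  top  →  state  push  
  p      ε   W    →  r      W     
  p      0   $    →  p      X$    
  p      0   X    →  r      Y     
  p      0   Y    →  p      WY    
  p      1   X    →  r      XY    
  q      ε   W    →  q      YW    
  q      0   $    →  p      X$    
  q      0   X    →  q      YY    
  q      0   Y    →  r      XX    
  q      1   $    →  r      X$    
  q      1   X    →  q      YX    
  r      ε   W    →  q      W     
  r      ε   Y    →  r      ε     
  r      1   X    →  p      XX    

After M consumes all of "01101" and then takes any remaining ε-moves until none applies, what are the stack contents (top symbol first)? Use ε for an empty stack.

(p, 01101, $)
  read 0, top $: go to p, push X$ → (p, 1101, X$)
  read 1, top X: go to r, push XY → (r, 101, XY$)
  read 1, top X: go to p, push XX → (p, 01, XXY$)
  read 0, top X: go to r, push Y → (r, 1, YXY$)
  ε-move, top Y: go to r, push ε → (r, 1, XY$)
  read 1, top X: go to p, push XX → (p, ε, XXY$)
All input consumed in state p with stack XXY$.

XXY$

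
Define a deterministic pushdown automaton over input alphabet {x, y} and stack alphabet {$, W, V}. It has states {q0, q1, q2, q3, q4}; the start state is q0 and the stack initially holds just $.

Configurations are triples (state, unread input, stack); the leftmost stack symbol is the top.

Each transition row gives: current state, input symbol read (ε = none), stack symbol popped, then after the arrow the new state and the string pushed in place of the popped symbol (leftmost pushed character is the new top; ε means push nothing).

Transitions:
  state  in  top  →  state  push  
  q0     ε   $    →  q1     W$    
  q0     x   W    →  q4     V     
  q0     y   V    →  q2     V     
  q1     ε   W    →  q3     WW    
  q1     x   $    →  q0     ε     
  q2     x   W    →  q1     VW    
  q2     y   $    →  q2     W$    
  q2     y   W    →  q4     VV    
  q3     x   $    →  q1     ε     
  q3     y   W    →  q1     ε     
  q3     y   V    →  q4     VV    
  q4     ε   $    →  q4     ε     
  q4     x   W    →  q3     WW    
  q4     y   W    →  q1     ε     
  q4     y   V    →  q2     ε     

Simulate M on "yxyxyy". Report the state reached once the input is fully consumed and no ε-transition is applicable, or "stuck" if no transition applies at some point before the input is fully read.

(q0, yxyxyy, $) ⊢ (q1, yxyxyy, W$) ⊢ (q3, yxyxyy, WW$) ⊢ (q1, xyxyy, W$) ⊢ (q3, xyxyy, WW$)
No transition for (q3, x, top W); M blocks with input xyxyy remaining.

stuck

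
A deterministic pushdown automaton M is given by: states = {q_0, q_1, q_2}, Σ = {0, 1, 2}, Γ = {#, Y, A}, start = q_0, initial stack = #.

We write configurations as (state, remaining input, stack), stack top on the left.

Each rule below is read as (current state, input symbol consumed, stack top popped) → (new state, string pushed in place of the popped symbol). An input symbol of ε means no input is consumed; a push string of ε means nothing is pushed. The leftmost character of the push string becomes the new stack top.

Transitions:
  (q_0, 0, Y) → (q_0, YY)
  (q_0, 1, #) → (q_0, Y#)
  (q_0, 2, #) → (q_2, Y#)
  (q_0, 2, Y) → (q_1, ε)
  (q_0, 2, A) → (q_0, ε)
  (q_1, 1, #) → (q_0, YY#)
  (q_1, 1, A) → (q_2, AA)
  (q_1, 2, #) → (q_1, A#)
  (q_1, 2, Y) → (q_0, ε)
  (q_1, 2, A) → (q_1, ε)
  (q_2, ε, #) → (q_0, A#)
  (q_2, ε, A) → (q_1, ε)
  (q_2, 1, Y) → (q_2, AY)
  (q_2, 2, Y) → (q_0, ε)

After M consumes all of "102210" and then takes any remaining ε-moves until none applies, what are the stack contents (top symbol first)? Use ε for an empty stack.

YY#

(q_0, 102210, #)
  read 1, top #: go to q_0, push Y# → (q_0, 02210, Y#)
  read 0, top Y: go to q_0, push YY → (q_0, 2210, YY#)
  read 2, top Y: go to q_1, push ε → (q_1, 210, Y#)
  read 2, top Y: go to q_0, push ε → (q_0, 10, #)
  read 1, top #: go to q_0, push Y# → (q_0, 0, Y#)
  read 0, top Y: go to q_0, push YY → (q_0, ε, YY#)
All input consumed in state q_0 with stack YY#.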